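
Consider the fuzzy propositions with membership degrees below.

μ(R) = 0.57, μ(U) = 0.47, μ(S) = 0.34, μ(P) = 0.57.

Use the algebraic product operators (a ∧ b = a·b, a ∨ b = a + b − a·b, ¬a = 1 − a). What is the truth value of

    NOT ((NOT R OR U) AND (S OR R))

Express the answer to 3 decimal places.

0.500

NOT R = 1 − 0.5700 = 0.4300
NOT R OR U = a + b − a·b on (0.4300, 0.4700) = 0.6979
S OR R = a + b − a·b on (0.3400, 0.5700) = 0.7162
(NOT R OR U) AND (S OR R) = a·b on (0.6979, 0.7162) = 0.4998
NOT ((NOT R OR U) AND (S OR R)) = 1 − 0.4998 = 0.5002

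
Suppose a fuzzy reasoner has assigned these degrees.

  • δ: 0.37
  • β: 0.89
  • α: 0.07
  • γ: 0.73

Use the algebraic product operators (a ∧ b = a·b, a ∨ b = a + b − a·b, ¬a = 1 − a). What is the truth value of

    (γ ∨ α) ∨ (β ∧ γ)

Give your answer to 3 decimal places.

0.912

γ ∨ α = a + b − a·b on (0.7300, 0.0700) = 0.7489
β ∧ γ = a·b on (0.8900, 0.7300) = 0.6497
(γ ∨ α) ∨ (β ∧ γ) = a + b − a·b on (0.7489, 0.6497) = 0.9120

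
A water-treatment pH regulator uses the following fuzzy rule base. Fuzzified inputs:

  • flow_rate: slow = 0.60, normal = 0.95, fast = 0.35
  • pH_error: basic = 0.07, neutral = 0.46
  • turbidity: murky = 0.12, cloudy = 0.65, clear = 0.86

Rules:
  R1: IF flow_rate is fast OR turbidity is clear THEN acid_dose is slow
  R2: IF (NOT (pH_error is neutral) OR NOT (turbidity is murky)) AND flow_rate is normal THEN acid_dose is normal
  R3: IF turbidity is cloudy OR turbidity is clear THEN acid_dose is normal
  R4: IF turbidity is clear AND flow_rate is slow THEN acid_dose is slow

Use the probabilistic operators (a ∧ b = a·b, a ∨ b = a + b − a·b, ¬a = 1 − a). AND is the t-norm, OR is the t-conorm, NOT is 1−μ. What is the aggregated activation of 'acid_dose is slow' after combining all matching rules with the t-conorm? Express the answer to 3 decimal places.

0.956

R1: fast=0.35, clear=0.86; OR[a + b − a·b] → w = 0.9090
R2: (¬neutral=1−0.46=0.54 OR ¬murky=1−0.12=0.88) = 0.9448; AND[a·b] with normal=0.95 → w = 0.8976
R3: cloudy=0.65, clear=0.86; OR[a + b − a·b] → w = 0.9510
R4: clear=0.86, slow=0.60; AND[a·b] → w = 0.5160
Rules with consequent 'slow': {R1, R4} → strengths 0.9090, 0.5160
Aggregate via t-conorm [a + b − a·b]: 0.9560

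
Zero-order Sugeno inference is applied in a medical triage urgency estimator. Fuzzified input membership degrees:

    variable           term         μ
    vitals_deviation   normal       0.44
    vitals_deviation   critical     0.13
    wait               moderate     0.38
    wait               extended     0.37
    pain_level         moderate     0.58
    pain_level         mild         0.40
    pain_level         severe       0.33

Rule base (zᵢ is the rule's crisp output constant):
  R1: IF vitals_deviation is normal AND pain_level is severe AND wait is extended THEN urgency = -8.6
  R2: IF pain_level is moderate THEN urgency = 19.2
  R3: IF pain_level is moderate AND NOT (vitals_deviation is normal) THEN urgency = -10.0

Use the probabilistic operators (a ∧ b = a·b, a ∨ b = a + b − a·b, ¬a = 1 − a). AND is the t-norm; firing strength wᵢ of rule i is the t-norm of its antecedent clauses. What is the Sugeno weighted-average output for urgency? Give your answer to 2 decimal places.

R1 (z=-8.6): normal=0.44, severe=0.33, extended=0.37; AND[a·b] → w = 0.0537
R2 (z=19.2): moderate=0.58 → w = 0.5800
R3 (z=-10.0): moderate=0.58, ¬normal=1−0.44=0.56; AND[a·b] → w = 0.3248
Weighted average = (0.0537·-8.6 + 0.5800·19.2 + 0.3248·-10.0) / (0.0537 + 0.5800 + 0.3248)
  = 7.4260 / 0.9585 = 7.75

7.75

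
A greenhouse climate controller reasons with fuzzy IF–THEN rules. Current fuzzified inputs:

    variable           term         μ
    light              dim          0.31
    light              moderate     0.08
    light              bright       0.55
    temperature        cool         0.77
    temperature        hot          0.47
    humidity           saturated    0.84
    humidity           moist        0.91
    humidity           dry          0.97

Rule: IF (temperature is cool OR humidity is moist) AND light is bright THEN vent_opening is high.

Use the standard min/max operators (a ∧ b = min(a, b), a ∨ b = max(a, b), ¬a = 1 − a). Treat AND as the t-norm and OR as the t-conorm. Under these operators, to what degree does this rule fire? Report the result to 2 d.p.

0.55

firing strength: (cool=0.77 OR moist=0.91) = 0.91; AND[min(a, b)] with bright=0.55 → w = 0.55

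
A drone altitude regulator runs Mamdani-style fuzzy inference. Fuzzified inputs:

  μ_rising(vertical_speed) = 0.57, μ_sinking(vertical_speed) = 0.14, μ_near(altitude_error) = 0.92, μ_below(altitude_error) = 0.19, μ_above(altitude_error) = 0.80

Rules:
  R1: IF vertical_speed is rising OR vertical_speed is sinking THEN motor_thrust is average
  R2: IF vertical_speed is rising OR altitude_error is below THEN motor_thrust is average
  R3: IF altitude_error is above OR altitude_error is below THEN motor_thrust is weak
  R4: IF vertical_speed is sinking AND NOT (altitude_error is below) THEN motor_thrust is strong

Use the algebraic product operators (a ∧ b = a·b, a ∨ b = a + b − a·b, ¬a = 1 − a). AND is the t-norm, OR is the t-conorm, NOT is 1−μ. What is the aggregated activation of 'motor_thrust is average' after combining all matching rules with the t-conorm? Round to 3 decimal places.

0.871

R1: rising=0.57, sinking=0.14; OR[a + b − a·b] → w = 0.6302
R2: rising=0.57, below=0.19; OR[a + b − a·b] → w = 0.6517
R3: above=0.80, below=0.19; OR[a + b − a·b] → w = 0.8380
R4: sinking=0.14, ¬below=1−0.19=0.81; AND[a·b] → w = 0.1134
Rules with consequent 'average': {R1, R2} → strengths 0.6302, 0.6517
Aggregate via t-conorm [a + b − a·b]: 0.8712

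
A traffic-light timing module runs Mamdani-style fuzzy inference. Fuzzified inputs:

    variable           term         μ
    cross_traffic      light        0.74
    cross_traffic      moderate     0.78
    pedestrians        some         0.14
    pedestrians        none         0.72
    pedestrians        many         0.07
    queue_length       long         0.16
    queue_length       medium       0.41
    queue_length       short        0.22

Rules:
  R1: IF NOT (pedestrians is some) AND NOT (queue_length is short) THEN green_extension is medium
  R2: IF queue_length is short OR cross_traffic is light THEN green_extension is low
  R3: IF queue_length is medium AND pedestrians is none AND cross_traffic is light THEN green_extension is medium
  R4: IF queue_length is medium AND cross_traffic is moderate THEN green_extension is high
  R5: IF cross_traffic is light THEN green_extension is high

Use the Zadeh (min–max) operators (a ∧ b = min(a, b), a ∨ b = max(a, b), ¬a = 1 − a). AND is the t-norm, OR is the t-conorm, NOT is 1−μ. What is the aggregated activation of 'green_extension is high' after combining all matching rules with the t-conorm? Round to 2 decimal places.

0.74

R1: ¬some=1−0.14=0.86, ¬short=1−0.22=0.78; AND[min(a, b)] → w = 0.78
R2: short=0.22, light=0.74; OR[max(a, b)] → w = 0.74
R3: medium=0.41, none=0.72, light=0.74; AND[min(a, b)] → w = 0.41
R4: medium=0.41, moderate=0.78; AND[min(a, b)] → w = 0.41
R5: light=0.74 → w = 0.74
Rules with consequent 'high': {R4, R5} → strengths 0.41, 0.74
Aggregate via t-conorm [max(a, b)]: 0.74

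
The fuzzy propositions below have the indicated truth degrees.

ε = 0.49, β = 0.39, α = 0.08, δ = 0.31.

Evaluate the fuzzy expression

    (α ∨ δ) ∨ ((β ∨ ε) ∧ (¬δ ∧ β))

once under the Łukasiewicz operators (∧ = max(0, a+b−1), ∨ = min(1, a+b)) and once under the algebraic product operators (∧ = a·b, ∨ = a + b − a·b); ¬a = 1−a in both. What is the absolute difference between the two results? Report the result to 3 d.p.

0.093

Under Łukasiewicz:
  α ∨ δ = min(1, a+b) on (0.08, 0.31) = 0.39
  β ∨ ε = min(1, a+b) on (0.39, 0.49) = 0.88
  ¬δ = 1 − 0.31 = 0.69
  ¬δ ∧ β = max(0, a+b−1) on (0.69, 0.39) = 0.08
  (β ∨ ε) ∧ (¬δ ∧ β) = max(0, a+b−1) on (0.88, 0.08) = 0.00
  (α ∨ δ) ∨ ((β ∨ ε) ∧ (¬δ ∧ β)) = min(1, a+b) on (0.39, 0.00) = 0.39
  → value = 0.3900
Under algebraic product:
  α ∨ δ = a + b − a·b on (0.0800, 0.3100) = 0.3652
  β ∨ ε = a + b − a·b on (0.3900, 0.4900) = 0.6889
  ¬δ = 1 − 0.3100 = 0.6900
  ¬δ ∧ β = a·b on (0.6900, 0.3900) = 0.2691
  (β ∨ ε) ∧ (¬δ ∧ β) = a·b on (0.6889, 0.2691) = 0.1854
  (α ∨ δ) ∨ ((β ∨ ε) ∧ (¬δ ∧ β)) = a + b − a·b on (0.3652, 0.1854) = 0.4829
  → value = 0.4829
|0.3900 − 0.4829| = 0.093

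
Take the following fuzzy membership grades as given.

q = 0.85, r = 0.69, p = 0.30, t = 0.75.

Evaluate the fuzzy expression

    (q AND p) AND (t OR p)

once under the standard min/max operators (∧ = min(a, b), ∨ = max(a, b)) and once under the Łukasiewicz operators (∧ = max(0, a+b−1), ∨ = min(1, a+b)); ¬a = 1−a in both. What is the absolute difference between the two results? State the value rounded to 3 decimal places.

0.150

Under standard min/max:
  q AND p = min(a, b) on (0.85, 0.30) = 0.30
  t OR p = max(a, b) on (0.75, 0.30) = 0.75
  (q AND p) AND (t OR p) = min(a, b) on (0.30, 0.75) = 0.30
  → value = 0.3000
Under Łukasiewicz:
  q AND p = max(0, a+b−1) on (0.85, 0.30) = 0.15
  t OR p = min(1, a+b) on (0.75, 0.30) = 1.00
  (q AND p) AND (t OR p) = max(0, a+b−1) on (0.15, 1.00) = 0.15
  → value = 0.1500
|0.3000 − 0.1500| = 0.150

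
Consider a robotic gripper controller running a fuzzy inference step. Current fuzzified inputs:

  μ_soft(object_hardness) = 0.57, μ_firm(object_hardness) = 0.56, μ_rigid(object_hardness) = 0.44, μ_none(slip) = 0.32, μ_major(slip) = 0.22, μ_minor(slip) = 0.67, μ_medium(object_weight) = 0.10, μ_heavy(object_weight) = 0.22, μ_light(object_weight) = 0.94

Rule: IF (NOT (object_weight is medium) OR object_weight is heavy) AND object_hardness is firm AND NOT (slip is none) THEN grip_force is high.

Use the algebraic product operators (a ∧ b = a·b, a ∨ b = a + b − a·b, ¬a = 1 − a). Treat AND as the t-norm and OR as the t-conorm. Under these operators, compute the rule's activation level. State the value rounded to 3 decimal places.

firing strength: (¬medium=1−0.10=0.90 OR heavy=0.22) = 0.9220; AND[a·b] with firm=0.56, ¬none=1−0.32=0.68 → w = 0.3511

0.351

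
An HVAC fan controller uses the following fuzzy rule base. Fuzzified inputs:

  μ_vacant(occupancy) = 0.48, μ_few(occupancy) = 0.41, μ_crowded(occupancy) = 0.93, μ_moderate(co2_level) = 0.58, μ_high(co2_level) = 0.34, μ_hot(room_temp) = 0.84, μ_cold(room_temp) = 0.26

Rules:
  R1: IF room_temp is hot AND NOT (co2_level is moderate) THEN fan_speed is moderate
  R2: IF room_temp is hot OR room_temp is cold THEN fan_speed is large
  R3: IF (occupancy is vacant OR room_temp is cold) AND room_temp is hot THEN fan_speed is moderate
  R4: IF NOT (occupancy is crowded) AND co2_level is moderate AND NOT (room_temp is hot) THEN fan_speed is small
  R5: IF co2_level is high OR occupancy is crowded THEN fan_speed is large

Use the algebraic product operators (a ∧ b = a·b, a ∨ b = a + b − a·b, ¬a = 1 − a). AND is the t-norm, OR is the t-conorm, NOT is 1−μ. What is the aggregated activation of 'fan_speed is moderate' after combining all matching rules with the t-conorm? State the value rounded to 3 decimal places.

R1: hot=0.84, ¬moderate=1−0.58=0.42; AND[a·b] → w = 0.3528
R2: hot=0.84, cold=0.26; OR[a + b − a·b] → w = 0.8816
R3: (vacant=0.48 OR cold=0.26) = 0.6152; AND[a·b] with hot=0.84 → w = 0.5168
R4: ¬crowded=1−0.93=0.07, moderate=0.58, ¬hot=1−0.84=0.16; AND[a·b] → w = 0.0065
R5: high=0.34, crowded=0.93; OR[a + b − a·b] → w = 0.9538
Rules with consequent 'moderate': {R1, R3} → strengths 0.3528, 0.5168
Aggregate via t-conorm [a + b − a·b]: 0.6873

0.687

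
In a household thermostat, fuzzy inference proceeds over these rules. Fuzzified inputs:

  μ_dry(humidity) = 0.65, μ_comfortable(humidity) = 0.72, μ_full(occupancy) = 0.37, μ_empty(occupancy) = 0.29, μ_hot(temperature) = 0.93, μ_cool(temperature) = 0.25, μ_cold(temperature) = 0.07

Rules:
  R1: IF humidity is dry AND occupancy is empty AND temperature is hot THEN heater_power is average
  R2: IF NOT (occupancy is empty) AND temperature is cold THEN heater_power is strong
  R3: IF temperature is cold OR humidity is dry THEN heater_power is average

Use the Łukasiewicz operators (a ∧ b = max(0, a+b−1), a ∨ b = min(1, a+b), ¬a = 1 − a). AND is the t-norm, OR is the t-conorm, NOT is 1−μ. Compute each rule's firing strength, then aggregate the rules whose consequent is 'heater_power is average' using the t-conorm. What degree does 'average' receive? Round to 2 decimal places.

0.72

R1: dry=0.65, empty=0.29, hot=0.93; AND[max(0, a+b−1)] → w = 0.00
R2: ¬empty=1−0.29=0.71, cold=0.07; AND[max(0, a+b−1)] → w = 0.00
R3: cold=0.07, dry=0.65; OR[min(1, a+b)] → w = 0.72
Rules with consequent 'average': {R1, R3} → strengths 0.00, 0.72
Aggregate via t-conorm [min(1, a+b)]: 0.72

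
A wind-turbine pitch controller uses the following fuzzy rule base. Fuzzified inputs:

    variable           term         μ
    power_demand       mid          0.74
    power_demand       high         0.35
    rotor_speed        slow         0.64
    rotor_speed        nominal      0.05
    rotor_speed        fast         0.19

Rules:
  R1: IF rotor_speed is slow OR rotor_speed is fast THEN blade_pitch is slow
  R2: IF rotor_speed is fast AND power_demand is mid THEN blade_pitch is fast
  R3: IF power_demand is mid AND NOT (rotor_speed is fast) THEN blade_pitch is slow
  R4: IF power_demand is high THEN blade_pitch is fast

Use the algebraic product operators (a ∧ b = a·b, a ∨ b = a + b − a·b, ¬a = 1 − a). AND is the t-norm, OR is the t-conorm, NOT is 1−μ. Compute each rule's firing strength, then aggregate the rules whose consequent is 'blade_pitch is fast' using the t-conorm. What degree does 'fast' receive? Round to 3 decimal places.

R1: slow=0.64, fast=0.19; OR[a + b − a·b] → w = 0.7084
R2: fast=0.19, mid=0.74; AND[a·b] → w = 0.1406
R3: mid=0.74, ¬fast=1−0.19=0.81; AND[a·b] → w = 0.5994
R4: high=0.35 → w = 0.3500
Rules with consequent 'fast': {R2, R4} → strengths 0.1406, 0.3500
Aggregate via t-conorm [a + b − a·b]: 0.4414

0.441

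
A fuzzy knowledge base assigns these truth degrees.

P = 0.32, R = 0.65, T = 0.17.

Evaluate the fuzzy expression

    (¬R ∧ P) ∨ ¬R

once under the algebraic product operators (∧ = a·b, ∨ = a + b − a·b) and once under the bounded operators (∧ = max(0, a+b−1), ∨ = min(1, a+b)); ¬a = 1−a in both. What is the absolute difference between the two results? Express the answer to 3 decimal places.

Under algebraic product:
  ¬R = 1 − 0.6500 = 0.3500
  ¬R ∧ P = a·b on (0.3500, 0.3200) = 0.1120
  ¬R = 1 − 0.6500 = 0.3500
  (¬R ∧ P) ∨ ¬R = a + b − a·b on (0.1120, 0.3500) = 0.4228
  → value = 0.4228
Under bounded:
  ¬R = 1 − 0.65 = 0.35
  ¬R ∧ P = max(0, a+b−1) on (0.35, 0.32) = 0.00
  ¬R = 1 − 0.65 = 0.35
  (¬R ∧ P) ∨ ¬R = min(1, a+b) on (0.00, 0.35) = 0.35
  → value = 0.3500
|0.4228 − 0.3500| = 0.073

0.073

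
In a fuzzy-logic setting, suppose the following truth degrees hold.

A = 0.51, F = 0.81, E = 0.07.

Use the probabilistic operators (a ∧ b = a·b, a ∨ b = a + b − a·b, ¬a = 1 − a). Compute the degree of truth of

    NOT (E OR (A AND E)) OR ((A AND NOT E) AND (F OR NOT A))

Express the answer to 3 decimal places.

0.941

A AND E = a·b on (0.5100, 0.0700) = 0.0357
E OR (A AND E) = a + b − a·b on (0.0700, 0.0357) = 0.1032
NOT (E OR (A AND E)) = 1 − 0.1032 = 0.8968
NOT E = 1 − 0.0700 = 0.9300
A AND NOT E = a·b on (0.5100, 0.9300) = 0.4743
NOT A = 1 − 0.5100 = 0.4900
F OR NOT A = a + b − a·b on (0.8100, 0.4900) = 0.9031
(A AND NOT E) AND (F OR NOT A) = a·b on (0.4743, 0.9031) = 0.4283
NOT (E OR (A AND E)) OR ((A AND NOT E) AND (F OR NOT A)) = a + b − a·b on (0.8968, 0.4283) = 0.9410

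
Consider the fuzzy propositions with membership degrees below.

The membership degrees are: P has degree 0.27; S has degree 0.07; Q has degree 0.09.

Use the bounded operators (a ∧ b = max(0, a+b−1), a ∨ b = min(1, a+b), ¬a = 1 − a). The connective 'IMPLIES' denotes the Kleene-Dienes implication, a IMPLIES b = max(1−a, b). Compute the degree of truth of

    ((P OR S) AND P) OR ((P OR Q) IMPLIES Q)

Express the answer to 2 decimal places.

0.64

P OR S = min(1, a+b) on (0.27, 0.07) = 0.34
(P OR S) AND P = max(0, a+b−1) on (0.34, 0.27) = 0.00
P OR Q = min(1, a+b) on (0.27, 0.09) = 0.36
(P OR Q) IMPLIES Q  [Kleene-Dienes: max(1−a, b)] with a=0.36, b=0.09 → 0.64
((P OR S) AND P) OR ((P OR Q) IMPLIES Q) = min(1, a+b) on (0.00, 0.64) = 0.64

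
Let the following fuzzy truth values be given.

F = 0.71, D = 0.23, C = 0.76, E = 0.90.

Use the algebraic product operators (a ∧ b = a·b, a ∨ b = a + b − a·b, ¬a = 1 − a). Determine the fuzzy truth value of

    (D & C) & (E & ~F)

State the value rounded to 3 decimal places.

D & C = a·b on (0.2300, 0.7600) = 0.1748
~F = 1 − 0.7100 = 0.2900
E & ~F = a·b on (0.9000, 0.2900) = 0.2610
(D & C) & (E & ~F) = a·b on (0.1748, 0.2610) = 0.0456

0.046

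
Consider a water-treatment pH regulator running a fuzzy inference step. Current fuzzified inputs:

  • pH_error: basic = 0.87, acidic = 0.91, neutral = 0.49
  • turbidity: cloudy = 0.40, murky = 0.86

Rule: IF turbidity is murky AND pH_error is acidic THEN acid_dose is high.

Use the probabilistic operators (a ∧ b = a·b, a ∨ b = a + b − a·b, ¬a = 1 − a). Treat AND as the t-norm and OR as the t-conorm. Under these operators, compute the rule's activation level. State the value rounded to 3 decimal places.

firing strength: murky=0.86, acidic=0.91; AND[a·b] → w = 0.7826

0.783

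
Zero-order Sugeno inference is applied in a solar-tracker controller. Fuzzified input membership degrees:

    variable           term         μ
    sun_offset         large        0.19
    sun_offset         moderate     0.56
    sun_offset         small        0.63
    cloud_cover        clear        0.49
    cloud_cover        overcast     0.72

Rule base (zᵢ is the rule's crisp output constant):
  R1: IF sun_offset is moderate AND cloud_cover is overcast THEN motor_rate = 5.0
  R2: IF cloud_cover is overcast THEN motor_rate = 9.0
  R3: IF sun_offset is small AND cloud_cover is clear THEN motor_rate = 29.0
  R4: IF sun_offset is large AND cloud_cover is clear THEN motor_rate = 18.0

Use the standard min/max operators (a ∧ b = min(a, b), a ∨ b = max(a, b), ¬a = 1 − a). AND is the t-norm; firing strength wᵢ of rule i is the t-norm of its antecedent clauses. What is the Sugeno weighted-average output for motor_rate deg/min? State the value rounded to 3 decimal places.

R1 (z=5.0): moderate=0.56, overcast=0.72; AND[min(a, b)] → w = 0.56
R2 (z=9.0): overcast=0.72 → w = 0.72
R3 (z=29.0): small=0.63, clear=0.49; AND[min(a, b)] → w = 0.49
R4 (z=18.0): large=0.19, clear=0.49; AND[min(a, b)] → w = 0.19
Weighted average = (0.56·5.0 + 0.72·9.0 + 0.49·29.0 + 0.19·18.0) / (0.56 + 0.72 + 0.49 + 0.19)
  = 26.9100 / 1.9600 = 13.730

13.730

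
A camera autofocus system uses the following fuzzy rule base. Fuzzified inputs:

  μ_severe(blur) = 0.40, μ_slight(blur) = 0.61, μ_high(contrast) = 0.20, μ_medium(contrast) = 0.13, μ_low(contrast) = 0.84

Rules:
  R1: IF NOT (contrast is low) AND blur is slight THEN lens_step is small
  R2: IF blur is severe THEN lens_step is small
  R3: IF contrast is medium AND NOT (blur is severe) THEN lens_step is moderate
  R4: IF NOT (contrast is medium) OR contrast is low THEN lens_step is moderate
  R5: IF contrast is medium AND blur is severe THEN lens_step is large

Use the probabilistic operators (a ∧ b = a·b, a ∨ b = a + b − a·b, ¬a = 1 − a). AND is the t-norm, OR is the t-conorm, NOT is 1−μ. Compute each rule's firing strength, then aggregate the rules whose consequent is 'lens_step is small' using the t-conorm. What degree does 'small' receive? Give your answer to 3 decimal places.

0.459

R1: ¬low=1−0.84=0.16, slight=0.61; AND[a·b] → w = 0.0976
R2: severe=0.40 → w = 0.4000
R3: medium=0.13, ¬severe=1−0.40=0.60; AND[a·b] → w = 0.0780
R4: ¬medium=1−0.13=0.87, low=0.84; OR[a + b − a·b] → w = 0.9792
R5: medium=0.13, severe=0.40; AND[a·b] → w = 0.0520
Rules with consequent 'small': {R1, R2} → strengths 0.0976, 0.4000
Aggregate via t-conorm [a + b − a·b]: 0.4586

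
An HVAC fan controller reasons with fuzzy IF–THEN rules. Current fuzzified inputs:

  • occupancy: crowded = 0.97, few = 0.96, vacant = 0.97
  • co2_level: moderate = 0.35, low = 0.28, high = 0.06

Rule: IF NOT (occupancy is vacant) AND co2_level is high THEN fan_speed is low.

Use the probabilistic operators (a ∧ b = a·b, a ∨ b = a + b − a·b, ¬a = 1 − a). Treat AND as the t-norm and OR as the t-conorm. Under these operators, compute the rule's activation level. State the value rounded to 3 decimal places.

firing strength: ¬vacant=1−0.97=0.03, high=0.06; AND[a·b] → w = 0.0018

0.002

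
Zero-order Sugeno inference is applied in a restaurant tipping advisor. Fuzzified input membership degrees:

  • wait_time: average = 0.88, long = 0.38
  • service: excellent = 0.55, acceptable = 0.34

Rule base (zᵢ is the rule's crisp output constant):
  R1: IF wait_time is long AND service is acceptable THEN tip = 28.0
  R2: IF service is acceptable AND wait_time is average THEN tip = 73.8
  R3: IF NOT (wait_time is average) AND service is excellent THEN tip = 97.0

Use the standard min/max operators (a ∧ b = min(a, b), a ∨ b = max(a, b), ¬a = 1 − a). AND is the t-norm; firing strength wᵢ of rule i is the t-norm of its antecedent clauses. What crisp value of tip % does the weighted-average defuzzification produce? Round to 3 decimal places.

57.815

R1 (z=28.0): long=0.38, acceptable=0.34; AND[min(a, b)] → w = 0.34
R2 (z=73.8): acceptable=0.34, average=0.88; AND[min(a, b)] → w = 0.34
R3 (z=97.0): ¬average=1−0.88=0.12, excellent=0.55; AND[min(a, b)] → w = 0.12
Weighted average = (0.34·28.0 + 0.34·73.8 + 0.12·97.0) / (0.34 + 0.34 + 0.12)
  = 46.2520 / 0.8000 = 57.815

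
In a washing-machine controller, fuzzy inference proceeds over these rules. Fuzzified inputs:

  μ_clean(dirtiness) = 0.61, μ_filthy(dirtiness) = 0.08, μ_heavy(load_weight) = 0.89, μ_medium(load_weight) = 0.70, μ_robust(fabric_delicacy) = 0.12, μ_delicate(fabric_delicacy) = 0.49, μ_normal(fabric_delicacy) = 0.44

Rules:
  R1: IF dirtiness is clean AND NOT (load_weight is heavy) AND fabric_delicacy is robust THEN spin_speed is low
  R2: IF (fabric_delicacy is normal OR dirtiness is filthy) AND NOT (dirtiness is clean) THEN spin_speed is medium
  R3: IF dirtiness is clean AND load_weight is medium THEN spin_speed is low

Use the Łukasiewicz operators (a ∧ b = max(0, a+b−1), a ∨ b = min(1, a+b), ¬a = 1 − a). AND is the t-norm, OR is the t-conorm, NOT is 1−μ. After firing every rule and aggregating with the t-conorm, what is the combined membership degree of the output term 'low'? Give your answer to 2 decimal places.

R1: clean=0.61, ¬heavy=1−0.89=0.11, robust=0.12; AND[max(0, a+b−1)] → w = 0.00
R2: (normal=0.44 OR filthy=0.08) = 0.52; AND[max(0, a+b−1)] with ¬clean=1−0.61=0.39 → w = 0.00
R3: clean=0.61, medium=0.70; AND[max(0, a+b−1)] → w = 0.31
Rules with consequent 'low': {R1, R3} → strengths 0.00, 0.31
Aggregate via t-conorm [min(1, a+b)]: 0.31

0.31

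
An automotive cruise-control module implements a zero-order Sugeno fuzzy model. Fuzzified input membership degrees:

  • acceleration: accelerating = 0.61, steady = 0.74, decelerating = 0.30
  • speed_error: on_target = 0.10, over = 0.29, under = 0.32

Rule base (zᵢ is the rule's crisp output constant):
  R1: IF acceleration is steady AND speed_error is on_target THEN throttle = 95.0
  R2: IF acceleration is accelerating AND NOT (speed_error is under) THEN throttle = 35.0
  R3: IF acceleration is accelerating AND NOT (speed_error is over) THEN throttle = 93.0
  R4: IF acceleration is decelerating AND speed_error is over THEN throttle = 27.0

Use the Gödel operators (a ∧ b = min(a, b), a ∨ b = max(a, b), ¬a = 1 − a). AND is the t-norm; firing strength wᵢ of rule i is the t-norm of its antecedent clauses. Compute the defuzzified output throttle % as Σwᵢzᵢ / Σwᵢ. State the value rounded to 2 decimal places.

R1 (z=95.0): steady=0.74, on_target=0.10; AND[min(a, b)] → w = 0.10
R2 (z=35.0): accelerating=0.61, ¬under=1−0.32=0.68; AND[min(a, b)] → w = 0.61
R3 (z=93.0): accelerating=0.61, ¬over=1−0.29=0.71; AND[min(a, b)] → w = 0.61
R4 (z=27.0): decelerating=0.30, over=0.29; AND[min(a, b)] → w = 0.29
Weighted average = (0.10·95.0 + 0.61·35.0 + 0.61·93.0 + 0.29·27.0) / (0.10 + 0.61 + 0.61 + 0.29)
  = 95.4100 / 1.6100 = 59.26

59.26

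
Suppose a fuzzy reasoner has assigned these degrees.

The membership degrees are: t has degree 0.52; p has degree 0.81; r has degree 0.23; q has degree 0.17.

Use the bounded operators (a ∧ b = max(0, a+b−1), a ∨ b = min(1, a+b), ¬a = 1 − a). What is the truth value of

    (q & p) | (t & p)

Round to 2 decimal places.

q & p = max(0, a+b−1) on (0.17, 0.81) = 0.00
t & p = max(0, a+b−1) on (0.52, 0.81) = 0.33
(q & p) | (t & p) = min(1, a+b) on (0.00, 0.33) = 0.33

0.33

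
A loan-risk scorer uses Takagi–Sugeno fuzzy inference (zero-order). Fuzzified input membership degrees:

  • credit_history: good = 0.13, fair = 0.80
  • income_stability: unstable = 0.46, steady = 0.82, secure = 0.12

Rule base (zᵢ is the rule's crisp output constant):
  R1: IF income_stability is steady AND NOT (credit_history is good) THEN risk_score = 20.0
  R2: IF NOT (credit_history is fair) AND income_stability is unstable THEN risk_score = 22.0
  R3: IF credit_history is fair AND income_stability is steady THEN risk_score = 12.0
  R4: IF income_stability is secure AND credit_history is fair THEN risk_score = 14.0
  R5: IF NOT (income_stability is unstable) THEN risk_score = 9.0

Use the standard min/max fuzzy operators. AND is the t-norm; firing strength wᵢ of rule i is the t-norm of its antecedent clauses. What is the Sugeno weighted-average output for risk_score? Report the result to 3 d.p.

14.895

R1 (z=20.0): steady=0.82, ¬good=1−0.13=0.87; AND[min(a, b)] → w = 0.82
R2 (z=22.0): ¬fair=1−0.80=0.20, unstable=0.46; AND[min(a, b)] → w = 0.20
R3 (z=12.0): fair=0.80, steady=0.82; AND[min(a, b)] → w = 0.80
R4 (z=14.0): secure=0.12, fair=0.80; AND[min(a, b)] → w = 0.12
R5 (z=9.0): ¬unstable=1−0.46=0.54 → w = 0.54
Weighted average = (0.82·20.0 + 0.20·22.0 + 0.80·12.0 + 0.12·14.0 + 0.54·9.0) / (0.82 + 0.20 + 0.80 + 0.12 + 0.54)
  = 36.9400 / 2.4800 = 14.895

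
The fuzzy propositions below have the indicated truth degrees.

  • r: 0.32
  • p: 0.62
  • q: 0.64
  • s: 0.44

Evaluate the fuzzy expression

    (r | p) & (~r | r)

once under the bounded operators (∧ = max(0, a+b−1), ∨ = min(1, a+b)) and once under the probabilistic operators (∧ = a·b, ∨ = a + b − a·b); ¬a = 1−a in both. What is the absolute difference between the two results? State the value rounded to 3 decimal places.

Under bounded:
  r | p = min(1, a+b) on (0.32, 0.62) = 0.94
  ~r = 1 − 0.32 = 0.68
  ~r | r = min(1, a+b) on (0.68, 0.32) = 1.00
  (r | p) & (~r | r) = max(0, a+b−1) on (0.94, 1.00) = 0.94
  → value = 0.9400
Under probabilistic:
  r | p = a + b − a·b on (0.3200, 0.6200) = 0.7416
  ~r = 1 − 0.3200 = 0.6800
  ~r | r = a + b − a·b on (0.6800, 0.3200) = 0.7824
  (r | p) & (~r | r) = a·b on (0.7416, 0.7824) = 0.5802
  → value = 0.5802
|0.9400 − 0.5802| = 0.360

0.360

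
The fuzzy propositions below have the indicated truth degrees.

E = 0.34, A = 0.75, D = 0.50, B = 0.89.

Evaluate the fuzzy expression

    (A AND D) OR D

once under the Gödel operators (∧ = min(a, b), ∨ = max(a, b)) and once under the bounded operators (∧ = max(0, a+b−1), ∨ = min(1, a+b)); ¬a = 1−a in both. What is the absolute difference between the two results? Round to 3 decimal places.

0.250

Under Gödel:
  A AND D = min(a, b) on (0.75, 0.50) = 0.50
  (A AND D) OR D = max(a, b) on (0.50, 0.50) = 0.50
  → value = 0.5000
Under bounded:
  A AND D = max(0, a+b−1) on (0.75, 0.50) = 0.25
  (A AND D) OR D = min(1, a+b) on (0.25, 0.50) = 0.75
  → value = 0.7500
|0.5000 − 0.7500| = 0.250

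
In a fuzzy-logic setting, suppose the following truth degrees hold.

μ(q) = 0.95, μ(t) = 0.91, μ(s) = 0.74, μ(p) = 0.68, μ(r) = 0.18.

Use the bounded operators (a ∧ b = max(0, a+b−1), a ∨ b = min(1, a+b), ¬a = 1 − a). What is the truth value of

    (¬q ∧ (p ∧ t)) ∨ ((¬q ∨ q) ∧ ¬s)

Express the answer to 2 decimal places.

¬q = 1 − 0.95 = 0.05
p ∧ t = max(0, a+b−1) on (0.68, 0.91) = 0.59
¬q ∧ (p ∧ t) = max(0, a+b−1) on (0.05, 0.59) = 0.00
¬q = 1 − 0.95 = 0.05
¬q ∨ q = min(1, a+b) on (0.05, 0.95) = 1.00
¬s = 1 − 0.74 = 0.26
(¬q ∨ q) ∧ ¬s = max(0, a+b−1) on (1.00, 0.26) = 0.26
(¬q ∧ (p ∧ t)) ∨ ((¬q ∨ q) ∧ ¬s) = min(1, a+b) on (0.00, 0.26) = 0.26

0.26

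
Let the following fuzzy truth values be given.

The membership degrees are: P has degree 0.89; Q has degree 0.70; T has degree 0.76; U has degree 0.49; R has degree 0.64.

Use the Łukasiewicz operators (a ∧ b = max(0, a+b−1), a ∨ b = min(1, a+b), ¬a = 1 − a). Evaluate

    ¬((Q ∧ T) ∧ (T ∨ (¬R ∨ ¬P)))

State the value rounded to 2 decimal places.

Q ∧ T = max(0, a+b−1) on (0.70, 0.76) = 0.46
¬R = 1 − 0.64 = 0.36
¬P = 1 − 0.89 = 0.11
¬R ∨ ¬P = min(1, a+b) on (0.36, 0.11) = 0.47
T ∨ (¬R ∨ ¬P) = min(1, a+b) on (0.76, 0.47) = 1.00
(Q ∧ T) ∧ (T ∨ (¬R ∨ ¬P)) = max(0, a+b−1) on (0.46, 1.00) = 0.46
¬((Q ∧ T) ∧ (T ∨ (¬R ∨ ¬P))) = 1 − 0.46 = 0.54

0.54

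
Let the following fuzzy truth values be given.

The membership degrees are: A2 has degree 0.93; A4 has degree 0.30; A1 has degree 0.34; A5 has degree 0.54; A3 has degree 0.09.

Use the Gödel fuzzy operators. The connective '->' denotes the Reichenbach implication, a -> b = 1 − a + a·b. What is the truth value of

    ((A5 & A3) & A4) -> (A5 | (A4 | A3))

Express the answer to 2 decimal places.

A5 & A3 = min(a, b) on (0.54, 0.09) = 0.09
(A5 & A3) & A4 = min(a, b) on (0.09, 0.30) = 0.09
A4 | A3 = max(a, b) on (0.30, 0.09) = 0.30
A5 | (A4 | A3) = max(a, b) on (0.54, 0.30) = 0.54
((A5 & A3) & A4) -> (A5 | (A4 | A3))  [Reichenbach: 1 − a + a·b] with a=0.09, b=0.54 → 0.96

0.96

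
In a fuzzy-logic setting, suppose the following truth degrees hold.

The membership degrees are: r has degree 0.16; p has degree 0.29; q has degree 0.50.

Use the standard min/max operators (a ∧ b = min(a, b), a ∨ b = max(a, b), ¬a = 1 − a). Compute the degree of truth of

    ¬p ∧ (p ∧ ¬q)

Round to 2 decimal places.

0.29

¬p = 1 − 0.29 = 0.71
¬q = 1 − 0.50 = 0.50
p ∧ ¬q = min(a, b) on (0.29, 0.50) = 0.29
¬p ∧ (p ∧ ¬q) = min(a, b) on (0.71, 0.29) = 0.29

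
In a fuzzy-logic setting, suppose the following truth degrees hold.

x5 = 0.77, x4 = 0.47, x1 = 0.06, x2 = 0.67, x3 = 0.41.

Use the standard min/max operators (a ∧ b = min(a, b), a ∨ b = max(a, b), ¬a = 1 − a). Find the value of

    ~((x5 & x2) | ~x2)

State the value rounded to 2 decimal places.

x5 & x2 = min(a, b) on (0.77, 0.67) = 0.67
~x2 = 1 − 0.67 = 0.33
(x5 & x2) | ~x2 = max(a, b) on (0.67, 0.33) = 0.67
~((x5 & x2) | ~x2) = 1 − 0.67 = 0.33

0.33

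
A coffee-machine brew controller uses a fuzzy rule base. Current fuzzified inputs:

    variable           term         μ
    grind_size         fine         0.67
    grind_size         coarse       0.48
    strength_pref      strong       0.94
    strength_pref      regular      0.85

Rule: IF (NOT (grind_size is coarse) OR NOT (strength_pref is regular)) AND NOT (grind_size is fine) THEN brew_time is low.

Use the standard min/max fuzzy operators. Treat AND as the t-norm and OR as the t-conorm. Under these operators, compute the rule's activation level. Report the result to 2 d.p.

firing strength: (¬coarse=1−0.48=0.52 OR ¬regular=1−0.85=0.15) = 0.52; AND[min(a, b)] with ¬fine=1−0.67=0.33 → w = 0.33

0.33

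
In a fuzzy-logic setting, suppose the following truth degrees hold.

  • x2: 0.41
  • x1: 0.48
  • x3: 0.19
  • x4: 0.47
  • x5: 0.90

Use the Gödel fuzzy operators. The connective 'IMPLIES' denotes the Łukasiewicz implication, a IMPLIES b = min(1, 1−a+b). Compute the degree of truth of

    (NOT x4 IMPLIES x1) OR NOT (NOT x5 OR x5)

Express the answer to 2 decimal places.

NOT x4 = 1 − 0.47 = 0.53
NOT x4 IMPLIES x1  [Łukasiewicz: min(1, 1−a+b)] with a=0.53, b=0.48 → 0.95
NOT x5 = 1 − 0.90 = 0.10
NOT x5 OR x5 = max(a, b) on (0.10, 0.90) = 0.90
NOT (NOT x5 OR x5) = 1 − 0.90 = 0.10
(NOT x4 IMPLIES x1) OR NOT (NOT x5 OR x5) = max(a, b) on (0.95, 0.10) = 0.95

0.95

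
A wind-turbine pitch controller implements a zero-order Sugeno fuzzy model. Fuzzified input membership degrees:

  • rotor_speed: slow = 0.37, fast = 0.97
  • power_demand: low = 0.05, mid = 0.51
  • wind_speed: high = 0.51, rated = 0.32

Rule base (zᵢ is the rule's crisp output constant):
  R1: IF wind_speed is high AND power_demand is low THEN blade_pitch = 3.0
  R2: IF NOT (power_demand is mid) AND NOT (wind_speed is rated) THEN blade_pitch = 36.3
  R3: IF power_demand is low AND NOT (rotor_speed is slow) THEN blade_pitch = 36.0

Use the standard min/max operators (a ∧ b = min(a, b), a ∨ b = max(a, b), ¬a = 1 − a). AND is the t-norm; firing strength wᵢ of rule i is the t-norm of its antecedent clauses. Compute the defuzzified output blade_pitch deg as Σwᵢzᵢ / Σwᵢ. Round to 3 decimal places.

33.453

R1 (z=3.0): high=0.51, low=0.05; AND[min(a, b)] → w = 0.05
R2 (z=36.3): ¬mid=1−0.51=0.49, ¬rated=1−0.32=0.68; AND[min(a, b)] → w = 0.49
R3 (z=36.0): low=0.05, ¬slow=1−0.37=0.63; AND[min(a, b)] → w = 0.05
Weighted average = (0.05·3.0 + 0.49·36.3 + 0.05·36.0) / (0.05 + 0.49 + 0.05)
  = 19.7370 / 0.5900 = 33.453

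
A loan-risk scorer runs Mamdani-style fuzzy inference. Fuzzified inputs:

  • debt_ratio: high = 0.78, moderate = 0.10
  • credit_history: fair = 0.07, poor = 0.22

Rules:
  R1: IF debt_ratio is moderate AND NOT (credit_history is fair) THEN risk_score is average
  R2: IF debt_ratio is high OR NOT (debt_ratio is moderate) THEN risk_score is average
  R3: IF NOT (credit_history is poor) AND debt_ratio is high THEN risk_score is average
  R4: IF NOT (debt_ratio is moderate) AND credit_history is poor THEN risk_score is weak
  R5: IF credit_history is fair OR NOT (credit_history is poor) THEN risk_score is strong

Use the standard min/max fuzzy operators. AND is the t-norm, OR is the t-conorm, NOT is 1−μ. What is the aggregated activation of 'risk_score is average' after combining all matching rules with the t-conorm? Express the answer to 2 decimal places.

R1: moderate=0.10, ¬fair=1−0.07=0.93; AND[min(a, b)] → w = 0.10
R2: high=0.78, ¬moderate=1−0.10=0.90; OR[max(a, b)] → w = 0.90
R3: ¬poor=1−0.22=0.78, high=0.78; AND[min(a, b)] → w = 0.78
R4: ¬moderate=1−0.10=0.90, poor=0.22; AND[min(a, b)] → w = 0.22
R5: fair=0.07, ¬poor=1−0.22=0.78; OR[max(a, b)] → w = 0.78
Rules with consequent 'average': {R1, R2, R3} → strengths 0.10, 0.90, 0.78
Aggregate via t-conorm [max(a, b)]: 0.90

0.90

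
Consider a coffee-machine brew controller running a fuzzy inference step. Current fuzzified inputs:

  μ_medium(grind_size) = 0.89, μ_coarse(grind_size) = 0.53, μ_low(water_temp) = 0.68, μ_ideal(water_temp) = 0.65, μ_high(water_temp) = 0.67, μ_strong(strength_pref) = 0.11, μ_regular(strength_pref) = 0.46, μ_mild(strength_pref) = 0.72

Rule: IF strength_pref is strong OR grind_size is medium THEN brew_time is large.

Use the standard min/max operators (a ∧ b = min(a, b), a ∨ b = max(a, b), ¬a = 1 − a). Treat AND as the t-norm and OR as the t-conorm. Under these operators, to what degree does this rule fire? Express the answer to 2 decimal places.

0.89

firing strength: strong=0.11, medium=0.89; OR[max(a, b)] → w = 0.89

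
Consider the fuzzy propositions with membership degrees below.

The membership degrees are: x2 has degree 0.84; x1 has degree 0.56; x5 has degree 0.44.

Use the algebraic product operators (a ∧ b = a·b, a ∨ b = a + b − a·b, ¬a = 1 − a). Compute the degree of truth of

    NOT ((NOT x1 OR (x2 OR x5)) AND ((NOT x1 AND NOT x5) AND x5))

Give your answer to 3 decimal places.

0.897

NOT x1 = 1 − 0.5600 = 0.4400
x2 OR x5 = a + b − a·b on (0.8400, 0.4400) = 0.9104
NOT x1 OR (x2 OR x5) = a + b − a·b on (0.4400, 0.9104) = 0.9498
NOT x1 = 1 − 0.5600 = 0.4400
NOT x5 = 1 − 0.4400 = 0.5600
NOT x1 AND NOT x5 = a·b on (0.4400, 0.5600) = 0.2464
(NOT x1 AND NOT x5) AND x5 = a·b on (0.2464, 0.4400) = 0.1084
(NOT x1 OR (x2 OR x5)) AND ((NOT x1 AND NOT x5) AND x5) = a·b on (0.9498, 0.1084) = 0.1030
NOT ((NOT x1 OR (x2 OR x5)) AND ((NOT x1 AND NOT x5) AND x5)) = 1 − 0.1030 = 0.8970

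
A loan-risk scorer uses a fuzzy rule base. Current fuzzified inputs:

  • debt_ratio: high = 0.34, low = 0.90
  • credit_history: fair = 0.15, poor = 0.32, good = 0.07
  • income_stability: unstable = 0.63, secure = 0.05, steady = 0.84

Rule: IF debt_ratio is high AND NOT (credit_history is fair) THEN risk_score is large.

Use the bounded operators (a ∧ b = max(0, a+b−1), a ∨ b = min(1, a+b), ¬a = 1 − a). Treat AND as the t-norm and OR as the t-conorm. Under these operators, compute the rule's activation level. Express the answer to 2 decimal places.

firing strength: high=0.34, ¬fair=1−0.15=0.85; AND[max(0, a+b−1)] → w = 0.19

0.19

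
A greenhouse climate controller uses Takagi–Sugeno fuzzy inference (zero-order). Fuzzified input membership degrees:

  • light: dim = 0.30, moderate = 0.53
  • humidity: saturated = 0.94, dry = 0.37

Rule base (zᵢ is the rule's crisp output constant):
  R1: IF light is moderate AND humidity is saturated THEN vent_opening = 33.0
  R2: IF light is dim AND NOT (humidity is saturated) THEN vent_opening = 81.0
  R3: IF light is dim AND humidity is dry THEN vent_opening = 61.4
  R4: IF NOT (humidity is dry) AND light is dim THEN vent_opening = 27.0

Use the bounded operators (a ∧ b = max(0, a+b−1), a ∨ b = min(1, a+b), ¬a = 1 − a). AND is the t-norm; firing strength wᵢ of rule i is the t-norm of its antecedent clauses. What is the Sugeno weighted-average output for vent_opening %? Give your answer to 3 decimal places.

33.000

R1 (z=33.0): moderate=0.53, saturated=0.94; AND[max(0, a+b−1)] → w = 0.47
R2 (z=81.0): dim=0.30, ¬saturated=1−0.94=0.06; AND[max(0, a+b−1)] → w = 0.00
R3 (z=61.4): dim=0.30, dry=0.37; AND[max(0, a+b−1)] → w = 0.00
R4 (z=27.0): ¬dry=1−0.37=0.63, dim=0.30; AND[max(0, a+b−1)] → w = 0.00
Weighted average = (0.47·33.0 + 0.00·81.0 + 0.00·61.4 + 0.00·27.0) / (0.47 + 0.00 + 0.00 + 0.00)
  = 15.5100 / 0.4700 = 33.000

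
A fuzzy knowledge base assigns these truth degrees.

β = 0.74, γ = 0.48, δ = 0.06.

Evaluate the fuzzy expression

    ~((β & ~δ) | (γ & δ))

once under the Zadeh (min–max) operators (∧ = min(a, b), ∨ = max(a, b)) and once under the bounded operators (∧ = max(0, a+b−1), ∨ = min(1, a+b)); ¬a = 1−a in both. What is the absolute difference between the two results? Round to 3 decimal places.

0.060

Under Zadeh (min–max):
  ~δ = 1 − 0.06 = 0.94
  β & ~δ = min(a, b) on (0.74, 0.94) = 0.74
  γ & δ = min(a, b) on (0.48, 0.06) = 0.06
  (β & ~δ) | (γ & δ) = max(a, b) on (0.74, 0.06) = 0.74
  ~((β & ~δ) | (γ & δ)) = 1 − 0.74 = 0.26
  → value = 0.2600
Under bounded:
  ~δ = 1 − 0.06 = 0.94
  β & ~δ = max(0, a+b−1) on (0.74, 0.94) = 0.68
  γ & δ = max(0, a+b−1) on (0.48, 0.06) = 0.00
  (β & ~δ) | (γ & δ) = min(1, a+b) on (0.68, 0.00) = 0.68
  ~((β & ~δ) | (γ & δ)) = 1 − 0.68 = 0.32
  → value = 0.3200
|0.2600 − 0.3200| = 0.060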